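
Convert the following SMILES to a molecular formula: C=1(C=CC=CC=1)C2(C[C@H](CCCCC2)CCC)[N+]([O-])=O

C17H25NO2

Heavy atoms from the SMILES: 17 C, 1 N, 2 O.
Implicit hydrogens by atom environment:
  8 × C: 2 H each → 16
  5 × C (aromatic): 1 H each → 5
  1 × C: 3 H
  1 × C: 1 H
  1 × C: no H
  1 × C (aromatic): no H
  1 × N (charge +1): no H
  1 × O: no H
  1 × O (charge -1): no H
  Total hydrogens = 25.
Molecular formula: C17H25NO2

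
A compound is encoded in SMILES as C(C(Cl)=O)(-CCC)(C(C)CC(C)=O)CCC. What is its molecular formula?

Heavy atoms from the SMILES: 13 C, 1 Cl, 2 O.
Implicit hydrogens by atom environment:
  5 × C: 2 H each → 10
  4 × C: 3 H each → 12
  3 × C: no H
  2 × O: no H
  1 × C: 1 H
  1 × Cl: no H
  Total hydrogens = 23.
Molecular formula: C13H23ClO2

C13H23ClO2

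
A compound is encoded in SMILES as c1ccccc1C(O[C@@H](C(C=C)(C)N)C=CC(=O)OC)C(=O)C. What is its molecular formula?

C18H23NO4

Heavy atoms from the SMILES: 18 C, 1 N, 4 O.
Implicit hydrogens by atom environment:
  5 × C: 1 H each → 5
  5 × C (aromatic): 1 H each → 5
  4 × O: no H
  3 × C: 3 H each → 9
  3 × C: no H
  1 × C: 2 H
  1 × C (aromatic): no H
  1 × N: 2 H
  Total hydrogens = 23.
Molecular formula: C18H23NO4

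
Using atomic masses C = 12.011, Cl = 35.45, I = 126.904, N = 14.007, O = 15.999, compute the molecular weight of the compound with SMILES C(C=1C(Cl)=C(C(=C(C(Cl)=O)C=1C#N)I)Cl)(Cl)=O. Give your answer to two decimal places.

422.81

Molecular formula: C9Cl4INO2.
M = 9×12.011 + 4×35.45 + 1×126.904 + 1×14.007 + 2×15.999 = 422.81 g/mol.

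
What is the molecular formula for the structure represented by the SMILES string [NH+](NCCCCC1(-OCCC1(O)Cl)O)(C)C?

Heavy atoms from the SMILES: 10 C, 1 Cl, 2 N, 3 O.
Implicit hydrogens by atom environment:
  6 × C: 2 H each → 12
  2 × C: 3 H each → 6
  2 × C: no H
  2 × O: 1 H each → 2
  1 × Cl: no H
  1 × N: 1 H
  1 × N (charge +1): 1 H
  1 × O: no H
  Total hydrogens = 22.
Net charge +1.
Molecular formula: C10H22ClN2O3+

C10H22ClN2O3+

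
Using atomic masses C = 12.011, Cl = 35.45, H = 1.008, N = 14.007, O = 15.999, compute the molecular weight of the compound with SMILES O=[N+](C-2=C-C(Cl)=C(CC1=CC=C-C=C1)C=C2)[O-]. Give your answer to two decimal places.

Molecular formula: C13H10ClNO2.
M = 13×12.011 + 1×35.45 + 10×1.008 + 1×14.007 + 2×15.999 = 247.68 g/mol.

247.68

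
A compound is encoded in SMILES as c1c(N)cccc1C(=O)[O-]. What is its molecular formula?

Heavy atoms from the SMILES: 7 C, 1 N, 2 O.
Implicit hydrogens by atom environment:
  4 × C (aromatic): 1 H each → 4
  2 × C (aromatic): no H
  1 × C: no H
  1 × N: 2 H
  1 × O: no H
  1 × O (charge -1): no H
  Total hydrogens = 6.
Net charge -1.
Molecular formula: C7H6NO2-

C7H6NO2-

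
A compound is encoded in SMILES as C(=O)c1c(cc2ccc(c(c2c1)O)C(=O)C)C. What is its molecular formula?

Heavy atoms from the SMILES: 14 C, 3 O.
Implicit hydrogens by atom environment:
  6 × C (aromatic): no H
  4 × C (aromatic): 1 H each → 4
  2 × C: 3 H each → 6
  2 × O: no H
  1 × C: 1 H
  1 × C: no H
  1 × O: 1 H
  Total hydrogens = 12.
Molecular formula: C14H12O3

C14H12O3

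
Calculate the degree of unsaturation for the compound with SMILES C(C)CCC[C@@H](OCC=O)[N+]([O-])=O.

2

Molecular formula from the SMILES: C8H15NO4.
DoU = (2C + 2 + N − H − X)/2 = (2·8 + 2 + 1 − 15 − 0)/2 = 4/2 = 2.
(Structurally: 0 ring(s) + 2 π bond(s) = 2.)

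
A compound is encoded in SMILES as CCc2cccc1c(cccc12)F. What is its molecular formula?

Heavy atoms from the SMILES: 12 C, 1 F.
Implicit hydrogens by atom environment:
  6 × C (aromatic): 1 H each → 6
  4 × C (aromatic): no H
  1 × C: 3 H
  1 × C: 2 H
  1 × F: no H
  Total hydrogens = 11.
Molecular formula: C12H11F

C12H11F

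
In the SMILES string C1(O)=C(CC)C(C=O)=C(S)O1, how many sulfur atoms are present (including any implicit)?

1

The symbol for sulfur appears 1 time in the SMILES.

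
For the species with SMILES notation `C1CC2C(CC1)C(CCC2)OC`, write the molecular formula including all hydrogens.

Heavy atoms from the SMILES: 11 C, 1 O.
Implicit hydrogens by atom environment:
  7 × C: 2 H each → 14
  3 × C: 1 H each → 3
  1 × C: 3 H
  1 × O: no H
  Total hydrogens = 20.
Molecular formula: C11H20O

C11H20O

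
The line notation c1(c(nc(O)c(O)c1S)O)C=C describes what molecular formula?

C7H7NO3S

Heavy atoms from the SMILES: 7 C, 1 N, 3 O, 1 S.
Implicit hydrogens by atom environment:
  5 × C (aromatic): no H
  3 × O: 1 H each → 3
  1 × C: 2 H
  1 × C: 1 H
  1 × N (aromatic): no H
  1 × S: 1 H
  Total hydrogens = 7.
Molecular formula: C7H7NO3S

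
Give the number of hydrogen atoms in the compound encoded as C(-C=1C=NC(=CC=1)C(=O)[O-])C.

Hydrogens are implicit in SMILES; fill each atom to its normal valence:
  3 × C (aromatic): 1 H each → 3
  2 × C (aromatic): no H
  1 × C: 3 H
  1 × C: 2 H
  1 × C: no H
  1 × N (aromatic): no H
  1 × O: no H
  1 × O (charge -1): no H
  Total hydrogens = 8.

8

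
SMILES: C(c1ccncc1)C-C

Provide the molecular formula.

Heavy atoms from the SMILES: 8 C, 1 N.
Implicit hydrogens by atom environment:
  4 × C (aromatic): 1 H each → 4
  2 × C: 2 H each → 4
  1 × C: 3 H
  1 × C (aromatic): no H
  1 × N (aromatic): no H
  Total hydrogens = 11.
Molecular formula: C8H11N

C8H11N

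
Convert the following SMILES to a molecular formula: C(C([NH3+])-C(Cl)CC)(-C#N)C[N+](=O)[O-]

Heavy atoms from the SMILES: 7 C, 1 Cl, 3 N, 2 O.
Implicit hydrogens by atom environment:
  3 × C: 1 H each → 3
  2 × C: 2 H each → 4
  1 × C: 3 H
  1 × C: no H
  1 × Cl: no H
  1 × N (charge +1): 3 H
  1 × N: no H
  1 × N (charge +1): no H
  1 × O: no H
  1 × O (charge -1): no H
  Total hydrogens = 13.
Net charge +1.
Molecular formula: C7H13ClN3O2+

C7H13ClN3O2+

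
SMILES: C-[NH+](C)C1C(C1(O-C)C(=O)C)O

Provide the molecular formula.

C8H16NO3+

Heavy atoms from the SMILES: 8 C, 1 N, 3 O.
Implicit hydrogens by atom environment:
  4 × C: 3 H each → 12
  2 × C: 1 H each → 2
  2 × C: no H
  2 × O: no H
  1 × N (charge +1): 1 H
  1 × O: 1 H
  Total hydrogens = 16.
Net charge +1.
Molecular formula: C8H16NO3+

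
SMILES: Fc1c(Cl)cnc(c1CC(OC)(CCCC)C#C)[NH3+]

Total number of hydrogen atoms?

19

Hydrogens are implicit in SMILES; fill each atom to its normal valence:
  4 × C: 2 H each → 8
  4 × C (aromatic): no H
  2 × C: 3 H each → 6
  2 × C: no H
  1 × C (aromatic): 1 H
  1 × C: 1 H
  1 × Cl: no H
  1 × F: no H
  1 × N (charge +1): 3 H
  1 × N (aromatic): no H
  1 × O: no H
  Total hydrogens = 19.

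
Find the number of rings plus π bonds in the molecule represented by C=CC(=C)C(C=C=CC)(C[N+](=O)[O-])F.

5

Molecular formula from the SMILES: C10H12FNO2.
DoU = (2C + 2 + N − H − X)/2 = (2·10 + 2 + 1 − 12 − 1)/2 = 10/2 = 5.
(Structurally: 0 ring(s) + 5 π bond(s) = 5.)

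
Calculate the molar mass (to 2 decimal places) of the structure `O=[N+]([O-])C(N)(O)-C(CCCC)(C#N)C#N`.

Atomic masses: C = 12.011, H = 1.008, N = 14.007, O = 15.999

Molecular formula: C8H12N4O3.
M = 8×12.011 + 12×1.008 + 4×14.007 + 3×15.999 = 212.21 g/mol.

212.21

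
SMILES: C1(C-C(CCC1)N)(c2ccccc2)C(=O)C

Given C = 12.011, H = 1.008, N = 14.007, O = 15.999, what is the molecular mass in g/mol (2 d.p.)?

217.31

Molecular formula: C14H19NO.
M = 14×12.011 + 19×1.008 + 1×14.007 + 1×15.999 = 217.31 g/mol.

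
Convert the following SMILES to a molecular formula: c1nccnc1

C4H4N2

Heavy atoms from the SMILES: 4 C, 2 N.
Implicit hydrogens by atom environment:
  4 × C (aromatic): 1 H each → 4
  2 × N (aromatic): no H
  Total hydrogens = 4.
Molecular formula: C4H4N2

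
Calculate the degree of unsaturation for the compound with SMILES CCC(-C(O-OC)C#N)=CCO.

Molecular formula from the SMILES: C8H13NO3.
DoU = (2C + 2 + N − H − X)/2 = (2·8 + 2 + 1 − 13 − 0)/2 = 6/2 = 3.
(Structurally: 0 ring(s) + 3 π bond(s) = 3.)

3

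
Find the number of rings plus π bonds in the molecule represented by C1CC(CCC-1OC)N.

1

Molecular formula from the SMILES: C7H15NO.
DoU = (2C + 2 + N − H − X)/2 = (2·7 + 2 + 1 − 15 − 0)/2 = 2/2 = 1.
(Structurally: 1 ring(s) + 0 π bond(s) = 1.)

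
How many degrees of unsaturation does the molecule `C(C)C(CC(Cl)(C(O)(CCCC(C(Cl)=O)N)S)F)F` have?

Molecular formula from the SMILES: C11H19Cl2F2NO2S.
DoU = (2C + 2 + N − H − X)/2 = (2·11 + 2 + 1 − 19 − 4)/2 = 2/2 = 1.
(Structurally: 0 ring(s) + 1 π bond(s) = 1.)

1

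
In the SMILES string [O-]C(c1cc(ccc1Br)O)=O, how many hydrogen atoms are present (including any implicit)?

Hydrogens are implicit in SMILES; fill each atom to its normal valence:
  3 × C (aromatic): 1 H each → 3
  3 × C (aromatic): no H
  1 × Br: no H
  1 × C: no H
  1 × O: 1 H
  1 × O: no H
  1 × O (charge -1): no H
  Total hydrogens = 4.

4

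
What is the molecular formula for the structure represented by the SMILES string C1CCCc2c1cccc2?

C10H12

Heavy atoms from the SMILES: 10 C.
Implicit hydrogens by atom environment:
  4 × C: 2 H each → 8
  4 × C (aromatic): 1 H each → 4
  2 × C (aromatic): no H
  Total hydrogens = 12.
Molecular formula: C10H12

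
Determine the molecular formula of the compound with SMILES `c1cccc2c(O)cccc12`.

Heavy atoms from the SMILES: 10 C, 1 O.
Implicit hydrogens by atom environment:
  7 × C (aromatic): 1 H each → 7
  3 × C (aromatic): no H
  1 × O: 1 H
  Total hydrogens = 8.
Molecular formula: C10H8O

C10H8O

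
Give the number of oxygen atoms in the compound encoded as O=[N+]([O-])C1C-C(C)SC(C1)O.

The symbol for oxygen appears 3 times in the SMILES.

3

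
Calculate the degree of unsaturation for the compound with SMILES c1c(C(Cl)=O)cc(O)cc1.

5

Molecular formula from the SMILES: C7H5ClO2.
DoU = (2C + 2 + N − H − X)/2 = (2·7 + 2 + 0 − 5 − 1)/2 = 10/2 = 5.
(Structurally: 1 ring(s) + 4 π bond(s) = 5.)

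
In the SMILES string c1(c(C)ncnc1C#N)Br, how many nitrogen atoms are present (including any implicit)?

The symbol for nitrogen appears 3 times in the SMILES.

3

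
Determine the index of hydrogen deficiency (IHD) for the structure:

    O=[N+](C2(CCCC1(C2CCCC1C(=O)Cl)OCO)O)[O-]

Molecular formula from the SMILES: C12H18ClNO6.
DoU = (2C + 2 + N − H − X)/2 = (2·12 + 2 + 1 − 18 − 1)/2 = 8/2 = 4.
(Structurally: 2 ring(s) + 2 π bond(s) = 4.)

4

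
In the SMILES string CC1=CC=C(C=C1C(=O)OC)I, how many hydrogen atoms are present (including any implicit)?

Hydrogens are implicit in SMILES; fill each atom to its normal valence:
  3 × C (aromatic): 1 H each → 3
  3 × C (aromatic): no H
  2 × C: 3 H each → 6
  2 × O: no H
  1 × C: no H
  1 × I: no H
  Total hydrogens = 9.

9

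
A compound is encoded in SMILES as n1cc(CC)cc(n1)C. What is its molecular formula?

Heavy atoms from the SMILES: 7 C, 2 N.
Implicit hydrogens by atom environment:
  2 × C: 3 H each → 6
  2 × C (aromatic): 1 H each → 2
  2 × C (aromatic): no H
  2 × N (aromatic): no H
  1 × C: 2 H
  Total hydrogens = 10.
Molecular formula: C7H10N2

C7H10N2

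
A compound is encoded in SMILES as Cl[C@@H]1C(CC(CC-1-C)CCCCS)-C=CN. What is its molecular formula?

Heavy atoms from the SMILES: 13 C, 1 Cl, 1 N, 1 S.
Implicit hydrogens by atom environment:
  6 × C: 2 H each → 12
  6 × C: 1 H each → 6
  1 × C: 3 H
  1 × Cl: no H
  1 × N: 2 H
  1 × S: 1 H
  Total hydrogens = 24.
Molecular formula: C13H24ClNS

C13H24ClNS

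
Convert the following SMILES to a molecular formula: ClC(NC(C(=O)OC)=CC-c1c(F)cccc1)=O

Heavy atoms from the SMILES: 12 C, 1 Cl, 1 F, 1 N, 3 O.
Implicit hydrogens by atom environment:
  4 × C (aromatic): 1 H each → 4
  3 × C: no H
  3 × O: no H
  2 × C (aromatic): no H
  1 × C: 3 H
  1 × C: 2 H
  1 × C: 1 H
  1 × Cl: no H
  1 × F: no H
  1 × N: 1 H
  Total hydrogens = 11.
Molecular formula: C12H11ClFNO3

C12H11ClFNO3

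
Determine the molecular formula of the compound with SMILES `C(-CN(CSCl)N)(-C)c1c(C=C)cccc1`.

C12H17ClN2S

Heavy atoms from the SMILES: 12 C, 1 Cl, 2 N, 1 S.
Implicit hydrogens by atom environment:
  4 × C (aromatic): 1 H each → 4
  3 × C: 2 H each → 6
  2 × C: 1 H each → 2
  2 × C (aromatic): no H
  1 × C: 3 H
  1 × Cl: no H
  1 × N: 2 H
  1 × N: no H
  1 × S: no H
  Total hydrogens = 17.
Molecular formula: C12H17ClN2S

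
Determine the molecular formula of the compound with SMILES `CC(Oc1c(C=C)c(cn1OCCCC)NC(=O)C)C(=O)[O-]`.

C15H21N2O5-

Heavy atoms from the SMILES: 15 C, 2 N, 5 O.
Implicit hydrogens by atom environment:
  4 × C: 2 H each → 8
  4 × O: no H
  3 × C: 3 H each → 9
  3 × C (aromatic): no H
  2 × C: 1 H each → 2
  2 × C: no H
  1 × C (aromatic): 1 H
  1 × N: 1 H
  1 × N (aromatic): no H
  1 × O (charge -1): no H
  Total hydrogens = 21.
Net charge -1.
Molecular formula: C15H21N2O5-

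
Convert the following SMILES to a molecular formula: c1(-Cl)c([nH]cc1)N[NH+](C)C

Heavy atoms from the SMILES: 6 C, 1 Cl, 3 N.
Implicit hydrogens by atom environment:
  2 × C: 3 H each → 6
  2 × C (aromatic): 1 H each → 2
  2 × C (aromatic): no H
  1 × Cl: no H
  1 × N (aromatic): 1 H
  1 × N: 1 H
  1 × N (charge +1): 1 H
  Total hydrogens = 11.
Net charge +1.
Molecular formula: C6H11ClN3+

C6H11ClN3+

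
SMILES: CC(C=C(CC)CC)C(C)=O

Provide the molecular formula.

Heavy atoms from the SMILES: 10 C, 1 O.
Implicit hydrogens by atom environment:
  4 × C: 3 H each → 12
  2 × C: 2 H each → 4
  2 × C: 1 H each → 2
  2 × C: no H
  1 × O: no H
  Total hydrogens = 18.
Molecular formula: C10H18O

C10H18O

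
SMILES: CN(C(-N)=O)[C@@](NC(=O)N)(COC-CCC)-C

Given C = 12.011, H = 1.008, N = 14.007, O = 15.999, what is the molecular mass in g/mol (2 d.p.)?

246.31

Molecular formula: C10H22N4O3.
M = 10×12.011 + 22×1.008 + 4×14.007 + 3×15.999 = 246.31 g/mol.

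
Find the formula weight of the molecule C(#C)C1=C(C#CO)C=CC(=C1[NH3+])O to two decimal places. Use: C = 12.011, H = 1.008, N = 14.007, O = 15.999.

174.18

Molecular formula: C10H8NO2+.
M = 10×12.011 + 8×1.008 + 1×14.007 + 2×15.999 = 174.18 g/mol.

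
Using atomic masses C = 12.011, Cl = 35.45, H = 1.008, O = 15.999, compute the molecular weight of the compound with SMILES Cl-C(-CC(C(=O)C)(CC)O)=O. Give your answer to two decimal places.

Molecular formula: C7H11ClO3.
M = 7×12.011 + 1×35.45 + 11×1.008 + 3×15.999 = 178.61 g/mol.

178.61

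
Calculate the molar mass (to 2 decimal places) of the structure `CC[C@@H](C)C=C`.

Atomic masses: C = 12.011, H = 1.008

84.16

Molecular formula: C6H12.
M = 6×12.011 + 12×1.008 = 84.16 g/mol.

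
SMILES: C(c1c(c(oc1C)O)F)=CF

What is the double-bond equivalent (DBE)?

4

Molecular formula from the SMILES: C7H6F2O2.
DoU = (2C + 2 + N − H − X)/2 = (2·7 + 2 + 0 − 6 − 2)/2 = 8/2 = 4.
(Structurally: 1 ring(s) + 3 π bond(s) = 4.)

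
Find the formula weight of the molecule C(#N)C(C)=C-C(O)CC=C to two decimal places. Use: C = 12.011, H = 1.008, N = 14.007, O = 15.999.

Molecular formula: C8H11NO.
M = 8×12.011 + 11×1.008 + 1×14.007 + 1×15.999 = 137.18 g/mol.

137.18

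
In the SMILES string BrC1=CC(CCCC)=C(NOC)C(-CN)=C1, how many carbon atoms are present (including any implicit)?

12

The symbol for carbon appears 12 times in the SMILES.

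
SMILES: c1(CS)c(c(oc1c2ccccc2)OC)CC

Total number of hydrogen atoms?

16

Hydrogens are implicit in SMILES; fill each atom to its normal valence:
  5 × C (aromatic): 1 H each → 5
  5 × C (aromatic): no H
  2 × C: 3 H each → 6
  2 × C: 2 H each → 4
  1 × O (aromatic): no H
  1 × O: no H
  1 × S: 1 H
  Total hydrogens = 16.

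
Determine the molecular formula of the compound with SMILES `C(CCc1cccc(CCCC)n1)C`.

Heavy atoms from the SMILES: 13 C, 1 N.
Implicit hydrogens by atom environment:
  6 × C: 2 H each → 12
  3 × C (aromatic): 1 H each → 3
  2 × C: 3 H each → 6
  2 × C (aromatic): no H
  1 × N (aromatic): no H
  Total hydrogens = 21.
Molecular formula: C13H21N

C13H21N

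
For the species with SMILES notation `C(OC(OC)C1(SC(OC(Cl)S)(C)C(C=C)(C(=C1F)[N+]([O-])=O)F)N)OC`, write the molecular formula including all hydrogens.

Heavy atoms from the SMILES: 13 C, 1 Cl, 2 F, 2 N, 6 O, 2 S.
Implicit hydrogens by atom environment:
  5 × C: no H
  5 × O: no H
  3 × C: 3 H each → 9
  3 × C: 1 H each → 3
  2 × C: 2 H each → 4
  2 × F: no H
  1 × Cl: no H
  1 × N: 2 H
  1 × N (charge +1): no H
  1 × O (charge -1): no H
  1 × S: 1 H
  1 × S: no H
  Total hydrogens = 19.
Molecular formula: C13H19ClF2N2O6S2

C13H19ClF2N2O6S2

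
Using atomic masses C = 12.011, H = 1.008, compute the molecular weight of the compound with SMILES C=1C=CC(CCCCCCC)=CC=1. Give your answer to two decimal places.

Molecular formula: C13H20.
M = 13×12.011 + 20×1.008 = 176.30 g/mol.

176.30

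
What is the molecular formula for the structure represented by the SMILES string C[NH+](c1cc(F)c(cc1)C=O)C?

C9H11FNO+

Heavy atoms from the SMILES: 9 C, 1 F, 1 N, 1 O.
Implicit hydrogens by atom environment:
  3 × C (aromatic): 1 H each → 3
  3 × C (aromatic): no H
  2 × C: 3 H each → 6
  1 × C: 1 H
  1 × F: no H
  1 × N (charge +1): 1 H
  1 × O: no H
  Total hydrogens = 11.
Net charge +1.
Molecular formula: C9H11FNO+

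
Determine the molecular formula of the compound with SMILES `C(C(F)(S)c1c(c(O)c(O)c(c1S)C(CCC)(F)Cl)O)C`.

C13H17ClF2O3S2

Heavy atoms from the SMILES: 13 C, 1 Cl, 2 F, 3 O, 2 S.
Implicit hydrogens by atom environment:
  6 × C (aromatic): no H
  3 × C: 2 H each → 6
  3 × O: 1 H each → 3
  2 × C: 3 H each → 6
  2 × C: no H
  2 × F: no H
  2 × S: 1 H each → 2
  1 × Cl: no H
  Total hydrogens = 17.
Molecular formula: C13H17ClF2O3S2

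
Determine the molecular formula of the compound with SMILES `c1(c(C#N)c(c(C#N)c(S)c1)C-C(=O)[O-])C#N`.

C11H4N3O2S-

Heavy atoms from the SMILES: 11 C, 3 N, 2 O, 1 S.
Implicit hydrogens by atom environment:
  5 × C (aromatic): no H
  4 × C: no H
  3 × N: no H
  1 × C: 2 H
  1 × C (aromatic): 1 H
  1 × O: no H
  1 × O (charge -1): no H
  1 × S: 1 H
  Total hydrogens = 4.
Net charge -1.
Molecular formula: C11H4N3O2S-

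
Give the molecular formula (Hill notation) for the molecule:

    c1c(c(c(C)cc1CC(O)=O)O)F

C9H9FO3

Heavy atoms from the SMILES: 9 C, 1 F, 3 O.
Implicit hydrogens by atom environment:
  4 × C (aromatic): no H
  2 × C (aromatic): 1 H each → 2
  2 × O: 1 H each → 2
  1 × C: 3 H
  1 × C: 2 H
  1 × C: no H
  1 × F: no H
  1 × O: no H
  Total hydrogens = 9.
Molecular formula: C9H9FO3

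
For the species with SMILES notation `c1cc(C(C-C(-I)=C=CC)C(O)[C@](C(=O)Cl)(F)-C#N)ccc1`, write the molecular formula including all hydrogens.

C16H14ClFINO2

Heavy atoms from the SMILES: 16 C, 1 Cl, 1 F, 1 I, 1 N, 2 O.
Implicit hydrogens by atom environment:
  5 × C (aromatic): 1 H each → 5
  5 × C: no H
  3 × C: 1 H each → 3
  1 × C: 3 H
  1 × C: 2 H
  1 × C (aromatic): no H
  1 × Cl: no H
  1 × F: no H
  1 × I: no H
  1 × N: no H
  1 × O: 1 H
  1 × O: no H
  Total hydrogens = 14.
Molecular formula: C16H14ClFINO2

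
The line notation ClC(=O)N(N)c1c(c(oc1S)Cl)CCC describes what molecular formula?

Heavy atoms from the SMILES: 8 C, 2 Cl, 2 N, 2 O, 1 S.
Implicit hydrogens by atom environment:
  4 × C (aromatic): no H
  2 × C: 2 H each → 4
  2 × Cl: no H
  1 × C: 3 H
  1 × C: no H
  1 × N: 2 H
  1 × N: no H
  1 × O (aromatic): no H
  1 × O: no H
  1 × S: 1 H
  Total hydrogens = 10.
Molecular formula: C8H10Cl2N2O2S

C8H10Cl2N2O2S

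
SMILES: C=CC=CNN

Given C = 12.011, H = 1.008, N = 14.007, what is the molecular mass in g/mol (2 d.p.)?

Molecular formula: C4H8N2.
M = 4×12.011 + 8×1.008 + 2×14.007 = 84.12 g/mol.

84.12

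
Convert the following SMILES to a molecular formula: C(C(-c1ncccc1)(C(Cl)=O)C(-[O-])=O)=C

Heavy atoms from the SMILES: 10 C, 1 Cl, 1 N, 3 O.
Implicit hydrogens by atom environment:
  4 × C (aromatic): 1 H each → 4
  3 × C: no H
  2 × O: no H
  1 × C: 2 H
  1 × C: 1 H
  1 × C (aromatic): no H
  1 × Cl: no H
  1 × N (aromatic): no H
  1 × O (charge -1): no H
  Total hydrogens = 7.
Net charge -1.
Molecular formula: C10H7ClNO3-

C10H7ClNO3-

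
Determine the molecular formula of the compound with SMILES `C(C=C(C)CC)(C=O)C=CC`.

Heavy atoms from the SMILES: 10 C, 1 O.
Implicit hydrogens by atom environment:
  5 × C: 1 H each → 5
  3 × C: 3 H each → 9
  1 × C: 2 H
  1 × C: no H
  1 × O: no H
  Total hydrogens = 16.
Molecular formula: C10H16O

C10H16O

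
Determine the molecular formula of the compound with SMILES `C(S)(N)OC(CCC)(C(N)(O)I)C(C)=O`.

C8H17IN2O3S

Heavy atoms from the SMILES: 8 C, 1 I, 2 N, 3 O, 1 S.
Implicit hydrogens by atom environment:
  3 × C: no H
  2 × C: 3 H each → 6
  2 × C: 2 H each → 4
  2 × N: 2 H each → 4
  2 × O: no H
  1 × C: 1 H
  1 × I: no H
  1 × O: 1 H
  1 × S: 1 H
  Total hydrogens = 17.
Molecular formula: C8H17IN2O3S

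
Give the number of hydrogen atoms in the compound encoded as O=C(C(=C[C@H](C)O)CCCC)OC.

Hydrogens are implicit in SMILES; fill each atom to its normal valence:
  3 × C: 3 H each → 9
  3 × C: 2 H each → 6
  2 × C: 1 H each → 2
  2 × C: no H
  2 × O: no H
  1 × O: 1 H
  Total hydrogens = 18.

18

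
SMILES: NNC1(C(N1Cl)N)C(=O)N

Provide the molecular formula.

Heavy atoms from the SMILES: 3 C, 1 Cl, 5 N, 1 O.
Implicit hydrogens by atom environment:
  3 × N: 2 H each → 6
  2 × C: no H
  1 × C: 1 H
  1 × Cl: no H
  1 × N: 1 H
  1 × N: no H
  1 × O: no H
  Total hydrogens = 8.
Molecular formula: C3H8ClN5O

C3H8ClN5O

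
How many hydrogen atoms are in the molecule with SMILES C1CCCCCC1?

14

Hydrogens are implicit in SMILES; fill each atom to its normal valence:
  7 × C: 2 H each → 14
  Total hydrogens = 14.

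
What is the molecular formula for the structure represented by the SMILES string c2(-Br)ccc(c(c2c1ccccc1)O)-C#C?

Heavy atoms from the SMILES: 1 Br, 14 C, 1 O.
Implicit hydrogens by atom environment:
  7 × C (aromatic): 1 H each → 7
  5 × C (aromatic): no H
  1 × Br: no H
  1 × C: 1 H
  1 × C: no H
  1 × O: 1 H
  Total hydrogens = 9.
Molecular formula: C14H9BrO

C14H9BrO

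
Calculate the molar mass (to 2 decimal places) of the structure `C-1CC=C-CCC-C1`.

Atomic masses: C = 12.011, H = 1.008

Molecular formula: C8H14.
M = 8×12.011 + 14×1.008 = 110.20 g/mol.

110.20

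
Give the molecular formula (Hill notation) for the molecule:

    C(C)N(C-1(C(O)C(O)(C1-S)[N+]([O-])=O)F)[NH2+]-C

Heavy atoms from the SMILES: 7 C, 1 F, 3 N, 4 O, 1 S.
Implicit hydrogens by atom environment:
  2 × C: 3 H each → 6
  2 × C: 1 H each → 2
  2 × C: no H
  2 × O: 1 H each → 2
  1 × C: 2 H
  1 × F: no H
  1 × N (charge +1): 2 H
  1 × N: no H
  1 × N (charge +1): no H
  1 × O: no H
  1 × O (charge -1): no H
  1 × S: 1 H
  Total hydrogens = 15.
Net charge +1.
Molecular formula: C7H15FN3O4S+

C7H15FN3O4S+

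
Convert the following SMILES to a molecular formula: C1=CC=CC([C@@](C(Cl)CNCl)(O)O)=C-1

C9H11Cl2NO2

Heavy atoms from the SMILES: 9 C, 2 Cl, 1 N, 2 O.
Implicit hydrogens by atom environment:
  5 × C (aromatic): 1 H each → 5
  2 × Cl: no H
  2 × O: 1 H each → 2
  1 × C: 2 H
  1 × C: 1 H
  1 × C: no H
  1 × C (aromatic): no H
  1 × N: 1 H
  Total hydrogens = 11.
Molecular formula: C9H11Cl2NO2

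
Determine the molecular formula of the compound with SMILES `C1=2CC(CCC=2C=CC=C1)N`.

C10H13N

Heavy atoms from the SMILES: 10 C, 1 N.
Implicit hydrogens by atom environment:
  4 × C (aromatic): 1 H each → 4
  3 × C: 2 H each → 6
  2 × C (aromatic): no H
  1 × C: 1 H
  1 × N: 2 H
  Total hydrogens = 13.
Molecular formula: C10H13N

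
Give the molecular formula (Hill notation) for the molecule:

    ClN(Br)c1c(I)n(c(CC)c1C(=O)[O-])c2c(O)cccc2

Heavy atoms from the SMILES: 1 Br, 13 C, 1 Cl, 1 I, 2 N, 3 O.
Implicit hydrogens by atom environment:
  6 × C (aromatic): no H
  4 × C (aromatic): 1 H each → 4
  1 × Br: no H
  1 × C: 3 H
  1 × C: 2 H
  1 × C: no H
  1 × Cl: no H
  1 × I: no H
  1 × N (aromatic): no H
  1 × N: no H
  1 × O: 1 H
  1 × O: no H
  1 × O (charge -1): no H
  Total hydrogens = 10.
Net charge -1.
Molecular formula: C13H10BrClIN2O3-

C13H10BrClIN2O3-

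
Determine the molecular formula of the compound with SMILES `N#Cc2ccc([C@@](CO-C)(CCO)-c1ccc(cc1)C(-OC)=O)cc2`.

C20H21NO4

Heavy atoms from the SMILES: 20 C, 1 N, 4 O.
Implicit hydrogens by atom environment:
  8 × C (aromatic): 1 H each → 8
  4 × C (aromatic): no H
  3 × C: 2 H each → 6
  3 × C: no H
  3 × O: no H
  2 × C: 3 H each → 6
  1 × N: no H
  1 × O: 1 H
  Total hydrogens = 21.
Molecular formula: C20H21NO4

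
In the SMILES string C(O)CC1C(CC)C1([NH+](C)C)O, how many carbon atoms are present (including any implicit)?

9

The symbol for carbon appears 9 times in the SMILES.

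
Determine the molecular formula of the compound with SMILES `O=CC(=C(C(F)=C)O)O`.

Heavy atoms from the SMILES: 5 C, 1 F, 3 O.
Implicit hydrogens by atom environment:
  3 × C: no H
  2 × O: 1 H each → 2
  1 × C: 2 H
  1 × C: 1 H
  1 × F: no H
  1 × O: no H
  Total hydrogens = 5.
Molecular formula: C5H5FO3

C5H5FO3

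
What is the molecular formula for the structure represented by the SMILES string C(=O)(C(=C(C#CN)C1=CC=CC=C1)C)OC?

Heavy atoms from the SMILES: 13 C, 1 N, 2 O.
Implicit hydrogens by atom environment:
  5 × C (aromatic): 1 H each → 5
  5 × C: no H
  2 × C: 3 H each → 6
  2 × O: no H
  1 × C (aromatic): no H
  1 × N: 2 H
  Total hydrogens = 13.
Molecular formula: C13H13NO2

C13H13NO2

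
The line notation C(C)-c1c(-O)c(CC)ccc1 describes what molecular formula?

Heavy atoms from the SMILES: 10 C, 1 O.
Implicit hydrogens by atom environment:
  3 × C (aromatic): 1 H each → 3
  3 × C (aromatic): no H
  2 × C: 3 H each → 6
  2 × C: 2 H each → 4
  1 × O: 1 H
  Total hydrogens = 14.
Molecular formula: C10H14O

C10H14O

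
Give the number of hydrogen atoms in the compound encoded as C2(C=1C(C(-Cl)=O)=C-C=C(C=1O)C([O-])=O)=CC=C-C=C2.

Hydrogens are implicit in SMILES; fill each atom to its normal valence:
  7 × C (aromatic): 1 H each → 7
  5 × C (aromatic): no H
  2 × C: no H
  2 × O: no H
  1 × Cl: no H
  1 × O: 1 H
  1 × O (charge -1): no H
  Total hydrogens = 8.

8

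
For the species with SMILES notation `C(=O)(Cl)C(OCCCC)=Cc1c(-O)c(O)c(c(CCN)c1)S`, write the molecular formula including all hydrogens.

Heavy atoms from the SMILES: 15 C, 1 Cl, 1 N, 4 O, 1 S.
Implicit hydrogens by atom environment:
  5 × C: 2 H each → 10
  5 × C (aromatic): no H
  2 × C: no H
  2 × O: 1 H each → 2
  2 × O: no H
  1 × C: 3 H
  1 × C (aromatic): 1 H
  1 × C: 1 H
  1 × Cl: no H
  1 × N: 2 H
  1 × S: 1 H
  Total hydrogens = 20.
Molecular formula: C15H20ClNO4S

C15H20ClNO4S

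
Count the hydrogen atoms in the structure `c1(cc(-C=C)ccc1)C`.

10

Hydrogens are implicit in SMILES; fill each atom to its normal valence:
  4 × C (aromatic): 1 H each → 4
  2 × C (aromatic): no H
  1 × C: 3 H
  1 × C: 2 H
  1 × C: 1 H
  Total hydrogens = 10.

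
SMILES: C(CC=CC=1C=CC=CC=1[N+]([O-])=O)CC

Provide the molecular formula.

Heavy atoms from the SMILES: 12 C, 1 N, 2 O.
Implicit hydrogens by atom environment:
  4 × C (aromatic): 1 H each → 4
  3 × C: 2 H each → 6
  2 × C: 1 H each → 2
  2 × C (aromatic): no H
  1 × C: 3 H
  1 × N (charge +1): no H
  1 × O: no H
  1 × O (charge -1): no H
  Total hydrogens = 15.
Molecular formula: C12H15NO2

C12H15NO2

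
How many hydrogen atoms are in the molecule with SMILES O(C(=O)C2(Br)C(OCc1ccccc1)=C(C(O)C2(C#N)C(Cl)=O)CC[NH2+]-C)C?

21

Hydrogens are implicit in SMILES; fill each atom to its normal valence:
  7 × C: no H
  5 × C (aromatic): 1 H each → 5
  4 × O: no H
  3 × C: 2 H each → 6
  2 × C: 3 H each → 6
  1 × Br: no H
  1 × C: 1 H
  1 × C (aromatic): no H
  1 × Cl: no H
  1 × N (charge +1): 2 H
  1 × N: no H
  1 × O: 1 H
  Total hydrogens = 21.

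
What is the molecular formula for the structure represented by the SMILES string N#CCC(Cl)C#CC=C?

Heavy atoms from the SMILES: 7 C, 1 Cl, 1 N.
Implicit hydrogens by atom environment:
  3 × C: no H
  2 × C: 2 H each → 4
  2 × C: 1 H each → 2
  1 × Cl: no H
  1 × N: no H
  Total hydrogens = 6.
Molecular formula: C7H6ClN

C7H6ClN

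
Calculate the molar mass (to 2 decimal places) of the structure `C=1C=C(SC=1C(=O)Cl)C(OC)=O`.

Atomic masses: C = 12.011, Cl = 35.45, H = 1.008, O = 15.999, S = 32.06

204.62

Molecular formula: C7H5ClO3S.
M = 7×12.011 + 1×35.45 + 5×1.008 + 3×15.999 + 1×32.06 = 204.62 g/mol.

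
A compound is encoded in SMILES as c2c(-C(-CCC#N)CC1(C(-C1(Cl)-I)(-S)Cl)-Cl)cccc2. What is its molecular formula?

C14H13Cl3INS

Heavy atoms from the SMILES: 14 C, 3 Cl, 1 I, 1 N, 1 S.
Implicit hydrogens by atom environment:
  5 × C (aromatic): 1 H each → 5
  4 × C: no H
  3 × C: 2 H each → 6
  3 × Cl: no H
  1 × C: 1 H
  1 × C (aromatic): no H
  1 × I: no H
  1 × N: no H
  1 × S: 1 H
  Total hydrogens = 13.
Molecular formula: C14H13Cl3INS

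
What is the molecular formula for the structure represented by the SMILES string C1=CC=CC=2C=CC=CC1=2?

Heavy atoms from the SMILES: 10 C.
Implicit hydrogens by atom environment:
  8 × C (aromatic): 1 H each → 8
  2 × C (aromatic): no H
  Total hydrogens = 8.
Molecular formula: C10H8

C10H8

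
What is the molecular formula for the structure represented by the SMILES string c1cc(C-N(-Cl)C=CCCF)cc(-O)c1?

Heavy atoms from the SMILES: 11 C, 1 Cl, 1 F, 1 N, 1 O.
Implicit hydrogens by atom environment:
  4 × C (aromatic): 1 H each → 4
  3 × C: 2 H each → 6
  2 × C: 1 H each → 2
  2 × C (aromatic): no H
  1 × Cl: no H
  1 × F: no H
  1 × N: no H
  1 × O: 1 H
  Total hydrogens = 13.
Molecular formula: C11H13ClFNO

C11H13ClFNO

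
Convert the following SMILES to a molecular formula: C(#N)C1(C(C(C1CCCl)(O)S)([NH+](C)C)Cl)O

C9H15Cl2N2O2S+

Heavy atoms from the SMILES: 9 C, 2 Cl, 2 N, 2 O, 1 S.
Implicit hydrogens by atom environment:
  4 × C: no H
  2 × C: 3 H each → 6
  2 × C: 2 H each → 4
  2 × Cl: no H
  2 × O: 1 H each → 2
  1 × C: 1 H
  1 × N (charge +1): 1 H
  1 × N: no H
  1 × S: 1 H
  Total hydrogens = 15.
Net charge +1.
Molecular formula: C9H15Cl2N2O2S+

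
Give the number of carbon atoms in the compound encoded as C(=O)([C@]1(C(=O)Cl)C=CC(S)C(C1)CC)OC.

The symbol for carbon appears 11 times in the SMILES. (Cl is a single chlorine, not C + l.)

11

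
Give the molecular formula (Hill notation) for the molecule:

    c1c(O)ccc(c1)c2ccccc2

Heavy atoms from the SMILES: 12 C, 1 O.
Implicit hydrogens by atom environment:
  9 × C (aromatic): 1 H each → 9
  3 × C (aromatic): no H
  1 × O: 1 H
  Total hydrogens = 10.
Molecular formula: C12H10O

C12H10O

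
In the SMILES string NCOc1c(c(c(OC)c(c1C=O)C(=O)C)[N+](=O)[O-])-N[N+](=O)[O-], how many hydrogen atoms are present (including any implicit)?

12

Hydrogens are implicit in SMILES; fill each atom to its normal valence:
  6 × C (aromatic): no H
  6 × O: no H
  2 × C: 3 H each → 6
  2 × N (charge +1): no H
  2 × O (charge -1): no H
  1 × C: 2 H
  1 × C: 1 H
  1 × C: no H
  1 × N: 2 H
  1 × N: 1 H
  Total hydrogens = 12.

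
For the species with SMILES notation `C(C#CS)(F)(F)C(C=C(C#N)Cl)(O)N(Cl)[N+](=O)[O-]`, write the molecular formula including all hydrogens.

Heavy atoms from the SMILES: 7 C, 2 Cl, 2 F, 3 N, 3 O, 1 S.
Implicit hydrogens by atom environment:
  6 × C: no H
  2 × Cl: no H
  2 × F: no H
  2 × N: no H
  1 × C: 1 H
  1 × N (charge +1): no H
  1 × O: 1 H
  1 × O: no H
  1 × O (charge -1): no H
  1 × S: 1 H
  Total hydrogens = 3.
Molecular formula: C7H3Cl2F2N3O3S

C7H3Cl2F2N3O3S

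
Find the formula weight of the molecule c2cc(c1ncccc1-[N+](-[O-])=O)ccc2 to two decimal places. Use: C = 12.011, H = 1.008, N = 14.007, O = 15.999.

Molecular formula: C11H8N2O2.
M = 11×12.011 + 8×1.008 + 2×14.007 + 2×15.999 = 200.20 g/mol.

200.20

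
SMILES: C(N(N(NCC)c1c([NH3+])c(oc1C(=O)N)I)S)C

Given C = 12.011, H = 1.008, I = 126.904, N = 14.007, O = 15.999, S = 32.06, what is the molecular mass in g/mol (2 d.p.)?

Molecular formula: C9H17IN5O2S+.
M = 9×12.011 + 17×1.008 + 1×126.904 + 5×14.007 + 2×15.999 + 1×32.06 = 386.23 g/mol.

386.23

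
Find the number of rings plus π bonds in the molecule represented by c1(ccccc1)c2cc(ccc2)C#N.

10

Molecular formula from the SMILES: C13H9N.
DoU = (2C + 2 + N − H − X)/2 = (2·13 + 2 + 1 − 9 − 0)/2 = 20/2 = 10.
(Structurally: 2 ring(s) + 8 π bond(s) = 10.)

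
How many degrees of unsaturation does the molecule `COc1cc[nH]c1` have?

Molecular formula from the SMILES: C5H7NO.
DoU = (2C + 2 + N − H − X)/2 = (2·5 + 2 + 1 − 7 − 0)/2 = 6/2 = 3.
(Structurally: 1 ring(s) + 2 π bond(s) = 3.)

3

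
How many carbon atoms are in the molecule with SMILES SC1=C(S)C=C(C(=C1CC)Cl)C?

9

The symbol for carbon appears 9 times in the SMILES. (Cl is a single chlorine, not C + l.)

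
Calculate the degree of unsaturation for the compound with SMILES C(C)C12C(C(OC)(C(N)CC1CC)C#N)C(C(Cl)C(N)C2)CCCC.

Molecular formula from the SMILES: C20H36ClN3O.
DoU = (2C + 2 + N − H − X)/2 = (2·20 + 2 + 3 − 36 − 1)/2 = 8/2 = 4.
(Structurally: 2 ring(s) + 2 π bond(s) = 4.)

4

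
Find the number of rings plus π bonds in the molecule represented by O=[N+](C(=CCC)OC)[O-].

Molecular formula from the SMILES: C5H9NO3.
DoU = (2C + 2 + N − H − X)/2 = (2·5 + 2 + 1 − 9 − 0)/2 = 4/2 = 2.
(Structurally: 0 ring(s) + 2 π bond(s) = 2.)

2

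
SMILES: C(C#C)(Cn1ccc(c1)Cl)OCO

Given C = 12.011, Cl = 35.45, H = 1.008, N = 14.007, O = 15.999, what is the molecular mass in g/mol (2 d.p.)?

199.63

Molecular formula: C9H10ClNO2.
M = 9×12.011 + 1×35.45 + 10×1.008 + 1×14.007 + 2×15.999 = 199.63 g/mol.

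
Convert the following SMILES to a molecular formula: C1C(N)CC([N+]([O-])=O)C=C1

Heavy atoms from the SMILES: 6 C, 2 N, 2 O.
Implicit hydrogens by atom environment:
  4 × C: 1 H each → 4
  2 × C: 2 H each → 4
  1 × N: 2 H
  1 × N (charge +1): no H
  1 × O: no H
  1 × O (charge -1): no H
  Total hydrogens = 10.
Molecular formula: C6H10N2O2

C6H10N2O2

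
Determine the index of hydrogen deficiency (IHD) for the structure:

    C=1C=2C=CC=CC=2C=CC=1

Molecular formula from the SMILES: C10H8.
DoU = (2C + 2 + N − H − X)/2 = (2·10 + 2 + 0 − 8 − 0)/2 = 14/2 = 7.
(Structurally: 2 ring(s) + 5 π bond(s) = 7.)

7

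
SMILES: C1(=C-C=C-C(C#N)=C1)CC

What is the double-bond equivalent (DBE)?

6

Molecular formula from the SMILES: C9H9N.
DoU = (2C + 2 + N − H − X)/2 = (2·9 + 2 + 1 − 9 − 0)/2 = 12/2 = 6.
(Structurally: 1 ring(s) + 5 π bond(s) = 6.)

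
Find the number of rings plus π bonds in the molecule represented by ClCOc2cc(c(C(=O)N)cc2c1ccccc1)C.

Molecular formula from the SMILES: C15H14ClNO2.
DoU = (2C + 2 + N − H − X)/2 = (2·15 + 2 + 1 − 14 − 1)/2 = 18/2 = 9.
(Structurally: 2 ring(s) + 7 π bond(s) = 9.)

9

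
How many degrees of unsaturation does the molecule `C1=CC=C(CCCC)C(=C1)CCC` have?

Molecular formula from the SMILES: C13H20.
DoU = (2C + 2 + N − H − X)/2 = (2·13 + 2 + 0 − 20 − 0)/2 = 8/2 = 4.
(Structurally: 1 ring(s) + 3 π bond(s) = 4.)

4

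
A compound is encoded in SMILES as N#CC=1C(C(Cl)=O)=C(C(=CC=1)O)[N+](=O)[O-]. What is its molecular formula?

C8H3ClN2O4

Heavy atoms from the SMILES: 8 C, 1 Cl, 2 N, 4 O.
Implicit hydrogens by atom environment:
  4 × C (aromatic): no H
  2 × C (aromatic): 1 H each → 2
  2 × C: no H
  2 × O: no H
  1 × Cl: no H
  1 × N (charge +1): no H
  1 × N: no H
  1 × O: 1 H
  1 × O (charge -1): no H
  Total hydrogens = 3.
Molecular formula: C8H3ClN2O4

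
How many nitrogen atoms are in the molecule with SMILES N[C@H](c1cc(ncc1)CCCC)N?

The symbol for nitrogen appears 3 times in the SMILES.

3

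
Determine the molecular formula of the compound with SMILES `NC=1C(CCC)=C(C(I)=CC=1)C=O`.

C10H12INO

Heavy atoms from the SMILES: 10 C, 1 I, 1 N, 1 O.
Implicit hydrogens by atom environment:
  4 × C (aromatic): no H
  2 × C: 2 H each → 4
  2 × C (aromatic): 1 H each → 2
  1 × C: 3 H
  1 × C: 1 H
  1 × I: no H
  1 × N: 2 H
  1 × O: no H
  Total hydrogens = 12.
Molecular formula: C10H12INO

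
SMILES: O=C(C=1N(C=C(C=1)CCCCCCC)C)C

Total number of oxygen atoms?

The symbol for oxygen appears 1 time in the SMILES.

1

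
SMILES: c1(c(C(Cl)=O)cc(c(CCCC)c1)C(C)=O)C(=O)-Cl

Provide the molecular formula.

Heavy atoms from the SMILES: 14 C, 2 Cl, 3 O.
Implicit hydrogens by atom environment:
  4 × C (aromatic): no H
  3 × C: 2 H each → 6
  3 × C: no H
  3 × O: no H
  2 × C: 3 H each → 6
  2 × C (aromatic): 1 H each → 2
  2 × Cl: no H
  Total hydrogens = 14.
Molecular formula: C14H14Cl2O3

C14H14Cl2O3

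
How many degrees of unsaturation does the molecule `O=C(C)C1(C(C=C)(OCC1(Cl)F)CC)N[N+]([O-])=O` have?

Molecular formula from the SMILES: C10H14ClFN2O4.
DoU = (2C + 2 + N − H − X)/2 = (2·10 + 2 + 2 − 14 − 2)/2 = 8/2 = 4.
(Structurally: 1 ring(s) + 3 π bond(s) = 4.)

4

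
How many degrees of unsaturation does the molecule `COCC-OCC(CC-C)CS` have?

0

Molecular formula from the SMILES: C9H20O2S.
DoU = (2C + 2 + N − H − X)/2 = (2·9 + 2 + 0 − 20 − 0)/2 = 0/2 = 0.
(Structurally: 0 ring(s) + 0 π bond(s) = 0.)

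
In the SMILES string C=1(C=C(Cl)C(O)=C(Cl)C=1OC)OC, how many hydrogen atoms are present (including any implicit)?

8

Hydrogens are implicit in SMILES; fill each atom to its normal valence:
  5 × C (aromatic): no H
  2 × C: 3 H each → 6
  2 × Cl: no H
  2 × O: no H
  1 × C (aromatic): 1 H
  1 × O: 1 H
  Total hydrogens = 8.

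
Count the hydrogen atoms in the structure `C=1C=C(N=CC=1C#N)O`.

Hydrogens are implicit in SMILES; fill each atom to its normal valence:
  3 × C (aromatic): 1 H each → 3
  2 × C (aromatic): no H
  1 × C: no H
  1 × N (aromatic): no H
  1 × N: no H
  1 × O: 1 H
  Total hydrogens = 4.

4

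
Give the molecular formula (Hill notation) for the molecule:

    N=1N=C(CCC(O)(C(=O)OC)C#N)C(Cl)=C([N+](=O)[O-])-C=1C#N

Heavy atoms from the SMILES: 11 C, 1 Cl, 5 N, 5 O.
Implicit hydrogens by atom environment:
  4 × C (aromatic): no H
  4 × C: no H
  3 × O: no H
  2 × C: 2 H each → 4
  2 × N (aromatic): no H
  2 × N: no H
  1 × C: 3 H
  1 × Cl: no H
  1 × N (charge +1): no H
  1 × O: 1 H
  1 × O (charge -1): no H
  Total hydrogens = 8.
Molecular formula: C11H8ClN5O5

C11H8ClN5O5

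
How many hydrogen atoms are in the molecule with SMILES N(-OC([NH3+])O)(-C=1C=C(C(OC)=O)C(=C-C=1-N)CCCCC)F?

23

Hydrogens are implicit in SMILES; fill each atom to its normal valence:
  4 × C: 2 H each → 8
  4 × C (aromatic): no H
  3 × O: no H
  2 × C: 3 H each → 6
  2 × C (aromatic): 1 H each → 2
  1 × C: 1 H
  1 × C: no H
  1 × F: no H
  1 × N (charge +1): 3 H
  1 × N: 2 H
  1 × N: no H
  1 × O: 1 H
  Total hydrogens = 23.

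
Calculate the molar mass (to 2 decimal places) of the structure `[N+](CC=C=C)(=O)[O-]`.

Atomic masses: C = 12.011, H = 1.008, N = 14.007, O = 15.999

Molecular formula: C4H5NO2.
M = 4×12.011 + 5×1.008 + 1×14.007 + 2×15.999 = 99.09 g/mol.

99.09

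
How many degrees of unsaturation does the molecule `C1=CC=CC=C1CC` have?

Molecular formula from the SMILES: C8H10.
DoU = (2C + 2 + N − H − X)/2 = (2·8 + 2 + 0 − 10 − 0)/2 = 8/2 = 4.
(Structurally: 1 ring(s) + 3 π bond(s) = 4.)

4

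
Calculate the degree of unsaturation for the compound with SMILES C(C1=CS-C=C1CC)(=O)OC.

4

Molecular formula from the SMILES: C8H10O2S.
DoU = (2C + 2 + N − H − X)/2 = (2·8 + 2 + 0 − 10 − 0)/2 = 8/2 = 4.
(Structurally: 1 ring(s) + 3 π bond(s) = 4.)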